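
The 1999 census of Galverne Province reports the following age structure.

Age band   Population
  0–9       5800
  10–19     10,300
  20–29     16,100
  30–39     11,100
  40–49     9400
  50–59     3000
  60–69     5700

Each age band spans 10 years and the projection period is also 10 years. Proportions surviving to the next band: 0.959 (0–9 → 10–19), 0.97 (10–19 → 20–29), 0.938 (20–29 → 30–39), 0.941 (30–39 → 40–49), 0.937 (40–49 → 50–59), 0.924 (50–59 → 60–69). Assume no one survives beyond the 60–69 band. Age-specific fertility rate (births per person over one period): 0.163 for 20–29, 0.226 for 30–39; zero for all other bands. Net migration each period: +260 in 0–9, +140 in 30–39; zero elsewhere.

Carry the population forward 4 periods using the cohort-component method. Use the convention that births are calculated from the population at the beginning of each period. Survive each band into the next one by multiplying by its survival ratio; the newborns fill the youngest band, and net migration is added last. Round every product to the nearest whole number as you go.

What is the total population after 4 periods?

40914

Numbering the bands 1..7 from youngest to oldest:
[period 1]
Births: 16100 * 0.163 = 2624 ; 11100 * 0.226 = 2509 → total 5133
Band 2: 5800 * 0.959 = 5562
Band 3: 10300 * 0.97 = 9991
Band 4: 16100 * 0.938 = 15102
Band 5: 11100 * 0.941 = 10445
Band 6: 9400 * 0.937 = 8808
Band 7: 3000 * 0.924 = 2772
Net migration: Band 1 + 260 → 5393; Band 4 + 140 → 15242
Giving 5393 / 5562 / 9991 / 15242 / 10445 / 8808 / 2772.
[period 2]
Births: 9991 * 0.163 = 1629 ; 15242 * 0.226 = 3445 → total 5074
Band 2: 5393 * 0.959 = 5172
Band 3: 5562 * 0.97 = 5395
Band 4: 9991 * 0.938 = 9372
Band 5: 15242 * 0.941 = 14343
Band 6: 10445 * 0.937 = 9787
Band 7: 8808 * 0.924 = 8139
Net migration: Band 1 + 260 → 5334; Band 4 + 140 → 9512
Giving 5334 / 5172 / 5395 / 9512 / 14343 / 9787 / 8139.
[period 3]
Births: 5395 * 0.163 = 879 ; 9512 * 0.226 = 2150 → total 3029
Band 2: 5334 * 0.959 = 5115
Band 3: 5172 * 0.97 = 5017
Band 4: 5395 * 0.938 = 5061
Band 5: 9512 * 0.941 = 8951
Band 6: 14343 * 0.937 = 13439
Band 7: 9787 * 0.924 = 9043
Net migration: Band 1 + 260 → 3289; Band 4 + 140 → 5201
Giving 3289 / 5115 / 5017 / 5201 / 8951 / 13439 / 9043.
[period 4]
Births: 5017 * 0.163 = 818 ; 5201 * 0.226 = 1175 → total 1993
Band 2: 3289 * 0.959 = 3154
Band 3: 5115 * 0.97 = 4962
Band 4: 5017 * 0.938 = 4706
Band 5: 5201 * 0.941 = 4894
Band 6: 8951 * 0.937 = 8387
Band 7: 13439 * 0.924 = 12418
Net migration: Band 1 + 260 → 2253; Band 4 + 140 → 4846
Giving 2253 / 3154 / 4962 / 4846 / 4894 / 8387 / 12418.
Total after period 4: 2253 + 3154 + 4962 + 4846 + 4894 + 8387 + 12418 = 40914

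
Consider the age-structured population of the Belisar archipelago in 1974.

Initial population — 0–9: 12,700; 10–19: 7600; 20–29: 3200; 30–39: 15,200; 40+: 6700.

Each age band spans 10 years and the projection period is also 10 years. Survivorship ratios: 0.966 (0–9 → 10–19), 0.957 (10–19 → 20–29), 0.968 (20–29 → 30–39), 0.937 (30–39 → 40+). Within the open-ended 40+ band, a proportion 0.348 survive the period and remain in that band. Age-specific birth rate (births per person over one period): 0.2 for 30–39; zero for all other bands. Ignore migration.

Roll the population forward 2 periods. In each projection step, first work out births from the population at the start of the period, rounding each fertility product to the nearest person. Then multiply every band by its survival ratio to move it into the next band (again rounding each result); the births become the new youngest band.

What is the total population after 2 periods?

[period 1]
Births: 15200 × 0.2 = 3040
10–19: 12700 × 0.966 = 12268
20–29: 7600 × 0.957 = 7273
30–39: 3200 × 0.968 = 3098
40+: 15200 × 0.937 + 6700 × 0.348 = 14242 + 2332 = 16574
End of period: [3040, 12268, 7273, 3098, 16574]
[period 2]
Births: 3098 × 0.2 = 620
10–19: 3040 × 0.966 = 2937
20–29: 12268 × 0.957 = 11740
30–39: 7273 × 0.968 = 7040
40+: 3098 × 0.937 + 16574 × 0.348 = 2903 + 5768 = 8671
End of period: [620, 2937, 11740, 7040, 8671]
Total after period 2: 620 + 2937 + 11740 + 7040 + 8671 = 31008

31008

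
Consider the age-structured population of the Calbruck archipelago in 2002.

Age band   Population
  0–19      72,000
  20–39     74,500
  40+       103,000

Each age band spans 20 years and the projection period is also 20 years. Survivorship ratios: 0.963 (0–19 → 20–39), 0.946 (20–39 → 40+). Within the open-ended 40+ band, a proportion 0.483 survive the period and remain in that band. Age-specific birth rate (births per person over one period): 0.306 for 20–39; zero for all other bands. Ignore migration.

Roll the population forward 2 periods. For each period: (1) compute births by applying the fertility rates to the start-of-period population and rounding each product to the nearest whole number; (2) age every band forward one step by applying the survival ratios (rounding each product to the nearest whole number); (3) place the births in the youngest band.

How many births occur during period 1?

22797

Let band 1 be 0–19 through band 3 = 40+.
— Period 1 —
Births: 74500 * 0.306 = 22797
Band 2: 72000 * 0.963 = 69336
Band 3: 74500 * 0.946 + 103000 * 0.483 = 70477 + 49749 = 120226
→ [22797, 69336, 120226]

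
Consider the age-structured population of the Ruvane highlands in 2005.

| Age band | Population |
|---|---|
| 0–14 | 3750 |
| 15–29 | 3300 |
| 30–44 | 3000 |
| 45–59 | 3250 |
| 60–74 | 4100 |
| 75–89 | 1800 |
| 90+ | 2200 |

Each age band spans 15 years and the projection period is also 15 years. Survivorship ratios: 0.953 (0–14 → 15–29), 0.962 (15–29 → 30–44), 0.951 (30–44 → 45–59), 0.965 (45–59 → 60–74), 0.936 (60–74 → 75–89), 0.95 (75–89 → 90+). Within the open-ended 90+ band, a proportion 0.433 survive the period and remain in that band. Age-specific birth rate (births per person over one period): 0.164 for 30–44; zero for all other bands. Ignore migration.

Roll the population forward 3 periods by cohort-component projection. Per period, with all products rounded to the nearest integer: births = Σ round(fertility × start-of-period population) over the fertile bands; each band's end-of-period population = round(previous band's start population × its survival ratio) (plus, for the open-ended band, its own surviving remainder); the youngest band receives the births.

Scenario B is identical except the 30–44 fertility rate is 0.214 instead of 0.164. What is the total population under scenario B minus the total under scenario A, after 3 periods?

Numbering the groups 1..7 from youngest to oldest:
Period 1.
Births: 3000 * 0.164 = 492
Group 2: 3750 * 0.953 = 3574
Group 3: 3300 * 0.962 = 3175
Group 4: 3000 * 0.951 = 2853
Group 5: 3250 * 0.965 = 3136
Group 6: 4100 * 0.936 = 3838
Group 7: 1800 * 0.95 + 2200 * 0.433 = 1710 + 953 = 2663
Giving 492 / 3574 / 3175 / 2853 / 3136 / 3838 / 2663.
Period 2.
Births: 3175 * 0.164 = 521
Group 2: 492 * 0.953 = 469
Group 3: 3574 * 0.962 = 3438
Group 4: 3175 * 0.951 = 3019
Group 5: 2853 * 0.965 = 2753
Group 6: 3136 * 0.936 = 2935
Group 7: 3838 * 0.95 + 2663 * 0.433 = 3646 + 1153 = 4799
Giving 521 / 469 / 3438 / 3019 / 2753 / 2935 / 4799.
Period 3.
Births: 3438 * 0.164 = 564
Group 2: 521 * 0.953 = 497
Group 3: 469 * 0.962 = 451
Group 4: 3438 * 0.951 = 3270
Group 5: 3019 * 0.965 = 2913
Group 6: 2753 * 0.936 = 2577
Group 7: 2935 * 0.95 + 4799 * 0.433 = 2788 + 2078 = 4866
Giving 564 / 497 / 451 / 3270 / 2913 / 2577 / 4866.
Scenario A total after 3 periods: 15138
Scenario B projection —
Period 1.
Births: 3000 * 0.214 = 642
Group 2: 3750 * 0.953 = 3574
Group 3: 3300 * 0.962 = 3175
Group 4: 3000 * 0.951 = 2853
Group 5: 3250 * 0.965 = 3136
Group 6: 4100 * 0.936 = 3838
Group 7: 1800 * 0.95 + 2200 * 0.433 = 1710 + 953 = 2663
Giving 642 / 3574 / 3175 / 2853 / 3136 / 3838 / 2663.
Period 2.
Births: 3175 * 0.214 = 679
Group 2: 642 * 0.953 = 612
Group 3: 3574 * 0.962 = 3438
Group 4: 3175 * 0.951 = 3019
Group 5: 2853 * 0.965 = 2753
Group 6: 3136 * 0.936 = 2935
Group 7: 3838 * 0.95 + 2663 * 0.433 = 3646 + 1153 = 4799
Giving 679 / 612 / 3438 / 3019 / 2753 / 2935 / 4799.
Period 3.
Births: 3438 * 0.214 = 736
Group 2: 679 * 0.953 = 647
Group 3: 612 * 0.962 = 589
Group 4: 3438 * 0.951 = 3270
Group 5: 3019 * 0.965 = 2913
Group 6: 2753 * 0.936 = 2577
Group 7: 2935 * 0.95 + 4799 * 0.433 = 2788 + 2078 = 4866
Giving 736 / 647 / 589 / 3270 / 2913 / 2577 / 4866.
Scenario B total after 3 periods: 15598
Difference B − A = 15598 − 15138 = 460

460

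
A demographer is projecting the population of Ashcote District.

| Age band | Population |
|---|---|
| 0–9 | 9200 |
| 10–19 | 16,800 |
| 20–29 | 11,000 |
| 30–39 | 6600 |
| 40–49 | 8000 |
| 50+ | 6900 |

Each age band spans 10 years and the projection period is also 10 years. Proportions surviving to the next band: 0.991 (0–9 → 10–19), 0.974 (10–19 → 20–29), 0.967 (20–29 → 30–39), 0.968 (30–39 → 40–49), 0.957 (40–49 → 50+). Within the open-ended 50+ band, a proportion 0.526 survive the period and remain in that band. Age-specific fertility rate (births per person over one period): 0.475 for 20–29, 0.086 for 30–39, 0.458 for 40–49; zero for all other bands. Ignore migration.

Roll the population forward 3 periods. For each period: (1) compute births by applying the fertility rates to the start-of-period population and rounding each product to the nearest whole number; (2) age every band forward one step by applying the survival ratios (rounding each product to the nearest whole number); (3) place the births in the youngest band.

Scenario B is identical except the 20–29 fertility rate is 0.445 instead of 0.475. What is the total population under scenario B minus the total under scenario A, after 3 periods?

-1069

Call the groups 1 to 6, youngest first.
After projecting period 1:
Births: 11000 * 0.475 = 5225 ; 6600 * 0.086 = 568 ; 8000 * 0.458 = 3664 → 9457
Group 2: 9200 * 0.991 = 9117
Group 3: 16800 * 0.974 = 16363
Group 4: 11000 * 0.967 = 10637
Group 5: 6600 * 0.968 = 6389
Group 6: 8000 * 0.957 + 6900 * 0.526 = 7656 + 3629 = 11285
Giving 9457 / 9117 / 16363 / 10637 / 6389 / 11285.
After projecting period 2:
Births: 16363 * 0.475 = 7772 ; 10637 * 0.086 = 915 ; 6389 * 0.458 = 2926 → 11613
Group 2: 9457 * 0.991 = 9372
Group 3: 9117 * 0.974 = 8880
Group 4: 16363 * 0.967 = 15823
Group 5: 10637 * 0.968 = 10297
Group 6: 6389 * 0.957 + 11285 * 0.526 = 6114 + 5936 = 12050
Giving 11613 / 9372 / 8880 / 15823 / 10297 / 12050.
After projecting period 3:
Births: 8880 * 0.475 = 4218 ; 15823 * 0.086 = 1361 ; 10297 * 0.458 = 4716 → 10295
Group 2: 11613 * 0.991 = 11508
Group 3: 9372 * 0.974 = 9128
Group 4: 8880 * 0.967 = 8587
Group 5: 15823 * 0.968 = 15317
Group 6: 10297 * 0.957 + 12050 * 0.526 = 9854 + 6338 = 16192
Giving 10295 / 11508 / 9128 / 8587 / 15317 / 16192.
Scenario A total after 3 periods: 71027
Scenario B projection —
After projecting period 1:
Births: 11000 * 0.445 = 4895 ; 6600 * 0.086 = 568 ; 8000 * 0.458 = 3664 → 9127
Group 2: 9200 * 0.991 = 9117
Group 3: 16800 * 0.974 = 16363
Group 4: 11000 * 0.967 = 10637
Group 5: 6600 * 0.968 = 6389
Group 6: 8000 * 0.957 + 6900 * 0.526 = 7656 + 3629 = 11285
Giving 9127 / 9117 / 16363 / 10637 / 6389 / 11285.
After projecting period 2:
Births: 16363 * 0.445 = 7282 ; 10637 * 0.086 = 915 ; 6389 * 0.458 = 2926 → 11123
Group 2: 9127 * 0.991 = 9045
Group 3: 9117 * 0.974 = 8880
Group 4: 16363 * 0.967 = 15823
Group 5: 10637 * 0.968 = 10297
Group 6: 6389 * 0.957 + 11285 * 0.526 = 6114 + 5936 = 12050
Giving 11123 / 9045 / 8880 / 15823 / 10297 / 12050.
After projecting period 3:
Births: 8880 * 0.445 = 3952 ; 15823 * 0.086 = 1361 ; 10297 * 0.458 = 4716 → 10029
Group 2: 11123 * 0.991 = 11023
Group 3: 9045 * 0.974 = 8810
Group 4: 8880 * 0.967 = 8587
Group 5: 15823 * 0.968 = 15317
Group 6: 10297 * 0.957 + 12050 * 0.526 = 9854 + 6338 = 16192
Giving 10029 / 11023 / 8810 / 8587 / 15317 / 16192.
Scenario B total after 3 periods: 69958
Difference B − A = 69958 − 71027 = -1069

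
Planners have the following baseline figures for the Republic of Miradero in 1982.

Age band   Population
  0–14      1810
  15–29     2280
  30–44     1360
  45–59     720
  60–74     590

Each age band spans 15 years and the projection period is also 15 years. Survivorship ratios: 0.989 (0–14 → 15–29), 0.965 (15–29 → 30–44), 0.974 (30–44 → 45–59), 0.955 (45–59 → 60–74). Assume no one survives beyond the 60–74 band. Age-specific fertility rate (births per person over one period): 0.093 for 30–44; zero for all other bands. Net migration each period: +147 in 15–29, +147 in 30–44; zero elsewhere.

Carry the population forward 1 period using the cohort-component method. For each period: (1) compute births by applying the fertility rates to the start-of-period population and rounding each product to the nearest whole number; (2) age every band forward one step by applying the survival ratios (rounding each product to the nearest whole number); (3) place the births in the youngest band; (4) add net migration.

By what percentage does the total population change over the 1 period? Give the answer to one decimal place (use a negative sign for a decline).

— Period 1 —
Births: 1360 × 0.093 = 126
15–29: 1810 × 0.989 = 1790
30–44: 2280 × 0.965 = 2200
45–59: 1360 × 0.974 = 1325
60–74: 720 × 0.955 = 688
Net migration: 15–29 + 147 → 1937; 30–44 + 147 → 2347
Giving 126 / 1937 / 2347 / 1325 / 688.
Total: 6760 → 6423; change = -337; percentage change = -5.0%

-5.0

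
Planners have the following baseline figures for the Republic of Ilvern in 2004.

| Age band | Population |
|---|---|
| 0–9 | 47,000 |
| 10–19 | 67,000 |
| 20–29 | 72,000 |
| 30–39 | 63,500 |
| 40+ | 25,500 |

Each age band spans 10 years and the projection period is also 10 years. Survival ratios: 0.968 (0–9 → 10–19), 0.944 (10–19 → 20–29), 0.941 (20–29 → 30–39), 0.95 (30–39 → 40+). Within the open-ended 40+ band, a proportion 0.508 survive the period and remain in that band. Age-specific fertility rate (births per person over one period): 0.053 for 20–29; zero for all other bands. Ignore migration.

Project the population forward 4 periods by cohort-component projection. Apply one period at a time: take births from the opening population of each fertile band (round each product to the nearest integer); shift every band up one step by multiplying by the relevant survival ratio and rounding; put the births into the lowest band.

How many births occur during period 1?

Numbering the groups 1..5 from youngest to oldest:
Period 1.
Births: 72000 × 0.053 = 3816
Group 2: 47000 × 0.968 = 45496
Group 3: 67000 × 0.944 = 63248
Group 4: 72000 × 0.941 = 67752
Group 5: 63500 × 0.95 + 25500 × 0.508 = 60325 + 12954 = 73279
End of period: [3816, 45496, 63248, 67752, 73279]

3816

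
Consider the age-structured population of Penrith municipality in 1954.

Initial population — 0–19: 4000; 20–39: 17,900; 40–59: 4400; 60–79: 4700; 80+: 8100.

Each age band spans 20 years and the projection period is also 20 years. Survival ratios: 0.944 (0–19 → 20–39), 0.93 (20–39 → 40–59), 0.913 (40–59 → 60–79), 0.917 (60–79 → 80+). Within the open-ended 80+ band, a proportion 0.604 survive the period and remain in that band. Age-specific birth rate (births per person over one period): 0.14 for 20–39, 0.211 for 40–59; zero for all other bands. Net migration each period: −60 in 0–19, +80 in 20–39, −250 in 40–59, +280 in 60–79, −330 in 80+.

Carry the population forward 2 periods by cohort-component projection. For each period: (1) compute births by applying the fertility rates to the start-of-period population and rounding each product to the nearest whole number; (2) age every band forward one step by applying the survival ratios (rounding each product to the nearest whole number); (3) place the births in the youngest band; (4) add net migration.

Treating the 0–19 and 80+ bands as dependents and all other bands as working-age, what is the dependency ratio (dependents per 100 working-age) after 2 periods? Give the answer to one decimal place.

59.1

[period 1]
Births: 17900 * 0.14 = 2506  |  4400 * 0.211 = 928 ⇒ total 3434
20–39: 4000 * 0.944 = 3776
40–59: 17900 * 0.93 = 16647
60–79: 4400 * 0.913 = 4017
80+: 4700 * 0.917 + 8100 * 0.604 = 4310 + 4892 = 9202
Net migration: 0–19 − 60 → 3374; 20–39 + 80 → 3856; 40–59 − 250 → 16397; 60–79 + 280 → 4297; 80+ − 330 → 8872
Population now: 0–19=3374, 20–39=3856, 40–59=16397, 60–79=4297, 80+=8872
[period 2]
Births: 3856 * 0.14 = 540  |  16397 * 0.211 = 3460 ⇒ total 4000
20–39: 3374 * 0.944 = 3185
40–59: 3856 * 0.93 = 3586
60–79: 16397 * 0.913 = 14970
80+: 4297 * 0.917 + 8872 * 0.604 = 3940 + 5359 = 9299
Net migration: 0–19 − 60 → 3940; 20–39 + 80 → 3265; 40–59 − 250 → 3336; 60–79 + 280 → 15250; 80+ − 330 → 8969
Population now: 0–19=3940, 20–39=3265, 40–59=3336, 60–79=15250, 80+=8969
Dependents (band 0–19 + band 80+) = 3940 + 8969 = 12909; working-age = 21851; ratio = 12909/21851 × 100 = 59.1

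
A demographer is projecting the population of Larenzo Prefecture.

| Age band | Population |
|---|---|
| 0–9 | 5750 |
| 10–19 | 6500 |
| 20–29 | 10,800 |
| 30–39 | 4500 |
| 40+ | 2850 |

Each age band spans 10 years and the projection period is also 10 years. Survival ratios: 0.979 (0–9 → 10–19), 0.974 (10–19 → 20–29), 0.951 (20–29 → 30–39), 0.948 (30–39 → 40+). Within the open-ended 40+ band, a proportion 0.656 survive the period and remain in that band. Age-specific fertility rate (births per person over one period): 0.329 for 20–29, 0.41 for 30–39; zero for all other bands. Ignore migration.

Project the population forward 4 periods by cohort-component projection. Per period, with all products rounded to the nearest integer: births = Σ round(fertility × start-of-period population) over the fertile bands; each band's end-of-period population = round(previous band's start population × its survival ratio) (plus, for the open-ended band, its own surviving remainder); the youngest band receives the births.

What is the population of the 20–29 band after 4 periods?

6002

Period 1:
Births: 10800 × 0.329 = 3553, 4500 × 0.41 = 1845 → total 5398
10–19: 5750 × 0.979 = 5629
20–29: 6500 × 0.974 = 6331
30–39: 10800 × 0.951 = 10271
40+: 4500 × 0.948 + 2850 × 0.656 = 4266 + 1870 = 6136
Giving 5398 / 5629 / 6331 / 10271 / 6136.
Period 2:
Births: 6331 × 0.329 = 2083, 10271 × 0.41 = 4211 → total 6294
10–19: 5398 × 0.979 = 5285
20–29: 5629 × 0.974 = 5483
30–39: 6331 × 0.951 = 6021
40+: 10271 × 0.948 + 6136 × 0.656 = 9737 + 4025 = 13762
Giving 6294 / 5285 / 5483 / 6021 / 13762.
Period 3:
Births: 5483 × 0.329 = 1804, 6021 × 0.41 = 2469 → total 4273
10–19: 6294 × 0.979 = 6162
20–29: 5285 × 0.974 = 5148
30–39: 5483 × 0.951 = 5214
40+: 6021 × 0.948 + 13762 × 0.656 = 5708 + 9028 = 14736
Giving 4273 / 6162 / 5148 / 5214 / 14736.
Period 4:
Births: 5148 × 0.329 = 1694, 5214 × 0.41 = 2138 → total 3832
10–19: 4273 × 0.979 = 4183
20–29: 6162 × 0.974 = 6002
30–39: 5148 × 0.951 = 4896
40+: 5214 × 0.948 + 14736 × 0.656 = 4943 + 9667 = 14610
Giving 3832 / 4183 / 6002 / 4896 / 14610.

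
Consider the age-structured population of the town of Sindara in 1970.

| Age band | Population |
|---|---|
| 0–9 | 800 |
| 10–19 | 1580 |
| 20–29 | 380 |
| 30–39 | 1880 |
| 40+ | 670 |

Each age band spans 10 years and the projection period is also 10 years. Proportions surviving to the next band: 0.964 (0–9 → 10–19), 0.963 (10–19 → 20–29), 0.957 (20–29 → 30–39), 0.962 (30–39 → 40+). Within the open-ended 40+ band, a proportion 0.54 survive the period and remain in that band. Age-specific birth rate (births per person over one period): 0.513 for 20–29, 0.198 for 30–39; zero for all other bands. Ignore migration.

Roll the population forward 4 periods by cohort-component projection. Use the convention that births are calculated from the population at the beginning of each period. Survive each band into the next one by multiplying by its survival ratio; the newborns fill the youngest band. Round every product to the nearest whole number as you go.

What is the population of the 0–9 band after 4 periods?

Numbering the bands 1..5 from youngest to oldest:
Period 1:
Births: 380 × 0.513 = 195 ; 1880 × 0.198 = 372 — total 567
Band 2: 800 × 0.964 = 771
Band 3: 1580 × 0.963 = 1522
Band 4: 380 × 0.957 = 364
Band 5: 1880 × 0.962 + 670 × 0.54 = 1809 + 362 = 2171
→ [567, 771, 1522, 364, 2171]
Period 2:
Births: 1522 × 0.513 = 781 ; 364 × 0.198 = 72 — total 853
Band 2: 567 × 0.964 = 547
Band 3: 771 × 0.963 = 742
Band 4: 1522 × 0.957 = 1457
Band 5: 364 × 0.962 + 2171 × 0.54 = 350 + 1172 = 1522
→ [853, 547, 742, 1457, 1522]
Period 3:
Births: 742 × 0.513 = 381 ; 1457 × 0.198 = 288 — total 669
Band 2: 853 × 0.964 = 822
Band 3: 547 × 0.963 = 527
Band 4: 742 × 0.957 = 710
Band 5: 1457 × 0.962 + 1522 × 0.54 = 1402 + 822 = 2224
→ [669, 822, 527, 710, 2224]
Period 4:
Births: 527 × 0.513 = 270 ; 710 × 0.198 = 141 — total 411
Band 2: 669 × 0.964 = 645
Band 3: 822 × 0.963 = 792
Band 4: 527 × 0.957 = 504
Band 5: 710 × 0.962 + 2224 × 0.54 = 683 + 1201 = 1884
→ [411, 645, 792, 504, 1884]

411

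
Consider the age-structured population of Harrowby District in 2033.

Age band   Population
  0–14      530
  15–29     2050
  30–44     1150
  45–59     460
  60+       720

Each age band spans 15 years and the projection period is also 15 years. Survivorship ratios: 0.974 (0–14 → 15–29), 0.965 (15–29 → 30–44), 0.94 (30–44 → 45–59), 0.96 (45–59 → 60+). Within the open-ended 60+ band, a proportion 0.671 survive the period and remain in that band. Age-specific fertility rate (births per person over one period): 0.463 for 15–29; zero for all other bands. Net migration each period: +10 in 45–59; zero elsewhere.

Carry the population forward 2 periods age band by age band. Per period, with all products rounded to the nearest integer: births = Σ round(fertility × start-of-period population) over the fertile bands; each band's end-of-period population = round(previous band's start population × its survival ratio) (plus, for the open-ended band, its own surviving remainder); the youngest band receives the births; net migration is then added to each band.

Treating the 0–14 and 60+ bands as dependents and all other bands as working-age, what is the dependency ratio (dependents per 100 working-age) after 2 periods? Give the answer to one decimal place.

57.9

After projecting period 1:
Births: 2050 × 0.463 = 949
15–29: 530 × 0.974 = 516
30–44: 2050 × 0.965 = 1978
45–59: 1150 × 0.94 = 1081
60+: 460 × 0.96 + 720 × 0.671 = 442 + 483 = 925
Net migration: 45–59 + 10 → 1091
Giving 949 / 516 / 1978 / 1091 / 925.
After projecting period 2:
Births: 516 × 0.463 = 239
15–29: 949 × 0.974 = 924
30–44: 516 × 0.965 = 498
45–59: 1978 × 0.94 = 1859
60+: 1091 × 0.96 + 925 × 0.671 = 1047 + 621 = 1668
Net migration: 45–59 + 10 → 1869
Giving 239 / 924 / 498 / 1869 / 1668.
Dependents (band 0–14 + band 60+) = 239 + 1668 = 1907; working-age = 3291; ratio = 1907/3291 × 100 = 57.9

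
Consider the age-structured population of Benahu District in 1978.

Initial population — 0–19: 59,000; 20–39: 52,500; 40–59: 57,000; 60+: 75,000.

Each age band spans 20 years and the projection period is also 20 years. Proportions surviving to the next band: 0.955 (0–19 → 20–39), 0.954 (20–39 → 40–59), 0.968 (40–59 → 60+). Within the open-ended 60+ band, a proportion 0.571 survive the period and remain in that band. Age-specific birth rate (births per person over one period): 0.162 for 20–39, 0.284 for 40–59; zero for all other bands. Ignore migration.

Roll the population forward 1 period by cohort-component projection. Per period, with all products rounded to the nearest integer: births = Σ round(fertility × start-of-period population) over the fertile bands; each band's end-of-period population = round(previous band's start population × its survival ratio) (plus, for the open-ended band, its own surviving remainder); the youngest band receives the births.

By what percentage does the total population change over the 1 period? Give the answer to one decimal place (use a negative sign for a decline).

-5.9

Numbering the bands 1..4 from youngest to oldest:
— Period 1 —
Births: 52500 × 0.162 = 8505, 57000 × 0.284 = 16188 — total 24693
Band 2: 59000 × 0.955 = 56345
Band 3: 52500 × 0.954 = 50085
Band 4: 57000 × 0.968 + 75000 × 0.571 = 55176 + 42825 = 98001
Population now: 0–19=24693, 20–39=56345, 40–59=50085, 60+=98001
Total: 243500 → 229124; change = -14376; percentage change = -5.9%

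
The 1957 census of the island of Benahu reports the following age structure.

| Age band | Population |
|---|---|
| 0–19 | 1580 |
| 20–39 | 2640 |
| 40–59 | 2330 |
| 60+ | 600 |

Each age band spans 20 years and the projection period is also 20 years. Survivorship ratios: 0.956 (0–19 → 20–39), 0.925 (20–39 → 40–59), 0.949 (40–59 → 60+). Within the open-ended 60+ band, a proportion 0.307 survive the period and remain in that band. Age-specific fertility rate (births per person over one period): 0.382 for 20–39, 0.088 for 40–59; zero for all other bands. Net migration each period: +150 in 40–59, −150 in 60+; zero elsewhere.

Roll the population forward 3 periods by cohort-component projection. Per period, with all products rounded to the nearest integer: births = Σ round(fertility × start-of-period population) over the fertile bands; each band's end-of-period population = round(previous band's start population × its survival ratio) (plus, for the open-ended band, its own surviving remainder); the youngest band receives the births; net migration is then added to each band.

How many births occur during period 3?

579

Call the bands 1 to 4, youngest first.
[period 1]
Births: 2640 * 0.382 = 1008  |  2330 * 0.088 = 205 ⇒ total 1213
Band 2: 1580 * 0.956 = 1510
Band 3: 2640 * 0.925 = 2442
Band 4: 2330 * 0.949 + 600 * 0.307 = 2211 + 184 = 2395
Net migration: Band 3 + 150 → 2592; Band 4 − 150 → 2245
Population now: 0–19=1213, 20–39=1510, 40–59=2592, 60+=2245
[period 2]
Births: 1510 * 0.382 = 577  |  2592 * 0.088 = 228 ⇒ total 805
Band 2: 1213 * 0.956 = 1160
Band 3: 1510 * 0.925 = 1397
Band 4: 2592 * 0.949 + 2245 * 0.307 = 2460 + 689 = 3149
Net migration: Band 3 + 150 → 1547; Band 4 − 150 → 2999
Population now: 0–19=805, 20–39=1160, 40–59=1547, 60+=2999
[period 3]
Births: 1160 * 0.382 = 443  |  1547 * 0.088 = 136 ⇒ total 579
Band 2: 805 * 0.956 = 770
Band 3: 1160 * 0.925 = 1073
Band 4: 1547 * 0.949 + 2999 * 0.307 = 1468 + 921 = 2389
Net migration: Band 3 + 150 → 1223; Band 4 − 150 → 2239
Population now: 0–19=579, 20–39=770, 40–59=1223, 60+=2239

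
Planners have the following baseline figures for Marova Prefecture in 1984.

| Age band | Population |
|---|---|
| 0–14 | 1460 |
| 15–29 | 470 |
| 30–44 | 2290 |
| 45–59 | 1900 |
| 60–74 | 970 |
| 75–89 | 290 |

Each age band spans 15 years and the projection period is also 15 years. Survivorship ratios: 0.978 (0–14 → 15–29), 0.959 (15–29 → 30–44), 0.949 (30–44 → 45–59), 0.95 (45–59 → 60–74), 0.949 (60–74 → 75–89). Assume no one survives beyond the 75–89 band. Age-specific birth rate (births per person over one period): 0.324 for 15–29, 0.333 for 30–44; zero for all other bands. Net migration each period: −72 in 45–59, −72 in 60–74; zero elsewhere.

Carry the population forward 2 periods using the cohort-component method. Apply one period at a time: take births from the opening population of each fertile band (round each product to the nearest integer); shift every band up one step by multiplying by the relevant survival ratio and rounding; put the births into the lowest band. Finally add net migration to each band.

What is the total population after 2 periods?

Call the groups 1 to 6, youngest first.
Period 1:
Births: 470 * 0.324 = 152 ; 2290 * 0.333 = 763 → total 915
Group 2: 1460 * 0.978 = 1428
Group 3: 470 * 0.959 = 451
Group 4: 2290 * 0.949 = 2173
Group 5: 1900 * 0.95 = 1805
Group 6: 970 * 0.949 = 921
Net migration: Group 4 − 72 → 2101; Group 5 − 72 → 1733
Giving 915 / 1428 / 451 / 2101 / 1733 / 921.
Period 2:
Births: 1428 * 0.324 = 463 ; 451 * 0.333 = 150 → total 613
Group 2: 915 * 0.978 = 895
Group 3: 1428 * 0.959 = 1369
Group 4: 451 * 0.949 = 428
Group 5: 2101 * 0.95 = 1996
Group 6: 1733 * 0.949 = 1645
Net migration: Group 4 − 72 → 356; Group 5 − 72 → 1924
Giving 613 / 895 / 1369 / 356 / 1924 / 1645.
Total after period 2: 613 + 895 + 1369 + 356 + 1924 + 1645 = 6802

6802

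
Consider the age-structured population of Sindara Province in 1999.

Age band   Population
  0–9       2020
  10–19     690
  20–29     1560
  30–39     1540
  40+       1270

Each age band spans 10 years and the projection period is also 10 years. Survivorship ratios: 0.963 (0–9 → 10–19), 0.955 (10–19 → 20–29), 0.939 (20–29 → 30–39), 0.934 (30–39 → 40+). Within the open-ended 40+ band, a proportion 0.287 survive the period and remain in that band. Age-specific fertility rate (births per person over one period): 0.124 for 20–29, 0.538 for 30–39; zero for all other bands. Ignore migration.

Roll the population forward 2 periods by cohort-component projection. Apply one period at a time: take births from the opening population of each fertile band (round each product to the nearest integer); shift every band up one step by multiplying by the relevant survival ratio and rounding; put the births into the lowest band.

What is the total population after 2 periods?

6215

Let band 1 be 0–9 through band 5 = 40+.
Period 1.
Births: 1560 * 0.124 = 193 ; 1540 * 0.538 = 829 → total 1022
Band 2: 2020 * 0.963 = 1945
Band 3: 690 * 0.955 = 659
Band 4: 1560 * 0.939 = 1465
Band 5: 1540 * 0.934 + 1270 * 0.287 = 1438 + 364 = 1802
→ [1022, 1945, 659, 1465, 1802]
Period 2.
Births: 659 * 0.124 = 82 ; 1465 * 0.538 = 788 → total 870
Band 2: 1022 * 0.963 = 984
Band 3: 1945 * 0.955 = 1857
Band 4: 659 * 0.939 = 619
Band 5: 1465 * 0.934 + 1802 * 0.287 = 1368 + 517 = 1885
→ [870, 984, 1857, 619, 1885]
Total after period 2: 870 + 984 + 1857 + 619 + 1885 = 6215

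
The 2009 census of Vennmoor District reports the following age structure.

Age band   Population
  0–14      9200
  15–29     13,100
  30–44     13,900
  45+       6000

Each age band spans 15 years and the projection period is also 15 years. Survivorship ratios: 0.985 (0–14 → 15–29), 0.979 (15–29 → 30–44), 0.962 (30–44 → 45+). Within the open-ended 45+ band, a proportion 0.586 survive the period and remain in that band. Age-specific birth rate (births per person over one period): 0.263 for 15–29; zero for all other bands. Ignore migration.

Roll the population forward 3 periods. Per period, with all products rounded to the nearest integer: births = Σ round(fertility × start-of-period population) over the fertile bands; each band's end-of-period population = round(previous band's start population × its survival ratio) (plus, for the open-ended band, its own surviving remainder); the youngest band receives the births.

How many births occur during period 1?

3445

— Period 1 —
Births: 13100 × 0.263 = 3445
15–29: 9200 × 0.985 = 9062
30–44: 13100 × 0.979 = 12825
45+: 13900 × 0.962 + 6000 × 0.586 = 13372 + 3516 = 16888
→ [3445, 9062, 12825, 16888]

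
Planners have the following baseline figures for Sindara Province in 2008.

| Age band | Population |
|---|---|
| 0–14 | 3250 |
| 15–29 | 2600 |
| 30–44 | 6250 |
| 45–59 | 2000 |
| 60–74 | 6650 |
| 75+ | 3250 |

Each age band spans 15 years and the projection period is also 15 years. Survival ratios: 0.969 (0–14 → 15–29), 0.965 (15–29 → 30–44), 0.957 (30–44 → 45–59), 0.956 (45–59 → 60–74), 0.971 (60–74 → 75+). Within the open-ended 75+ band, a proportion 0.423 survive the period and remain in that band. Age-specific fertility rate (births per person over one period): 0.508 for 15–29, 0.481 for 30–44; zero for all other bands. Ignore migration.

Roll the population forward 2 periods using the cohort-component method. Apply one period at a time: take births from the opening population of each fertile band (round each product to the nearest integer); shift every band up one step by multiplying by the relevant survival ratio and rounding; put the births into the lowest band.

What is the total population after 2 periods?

23328

Period 1.
Births: 2600 × 0.508 = 1321  |  6250 × 0.481 = 3006 → total 4327
15–29: 3250 × 0.969 = 3149
30–44: 2600 × 0.965 = 2509
45–59: 6250 × 0.957 = 5981
60–74: 2000 × 0.956 = 1912
75+: 6650 × 0.971 + 3250 × 0.423 = 6457 + 1375 = 7832
End of period: [4327, 3149, 2509, 5981, 1912, 7832]
Period 2.
Births: 3149 × 0.508 = 1600  |  2509 × 0.481 = 1207 → total 2807
15–29: 4327 × 0.969 = 4193
30–44: 3149 × 0.965 = 3039
45–59: 2509 × 0.957 = 2401
60–74: 5981 × 0.956 = 5718
75+: 1912 × 0.971 + 7832 × 0.423 = 1857 + 3313 = 5170
End of period: [2807, 4193, 3039, 2401, 5718, 5170]
Total after period 2: 2807 + 4193 + 3039 + 2401 + 5718 + 5170 = 23328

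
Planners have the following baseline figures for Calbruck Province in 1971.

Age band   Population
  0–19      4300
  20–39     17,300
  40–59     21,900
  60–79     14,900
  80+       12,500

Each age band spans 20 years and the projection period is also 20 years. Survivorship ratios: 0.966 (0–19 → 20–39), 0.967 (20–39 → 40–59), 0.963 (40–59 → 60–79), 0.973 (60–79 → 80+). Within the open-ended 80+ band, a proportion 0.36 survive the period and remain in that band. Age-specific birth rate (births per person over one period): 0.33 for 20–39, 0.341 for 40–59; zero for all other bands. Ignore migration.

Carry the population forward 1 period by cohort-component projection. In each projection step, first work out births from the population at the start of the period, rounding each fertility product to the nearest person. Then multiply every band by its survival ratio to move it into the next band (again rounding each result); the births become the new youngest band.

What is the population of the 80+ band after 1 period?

18998

Call the groups 1 to 5, youngest first.
— Period 1 —
Births: 17300 × 0.33 = 5709 ; 21900 × 0.341 = 7468 → total 13177
Group 2: 4300 × 0.966 = 4154
Group 3: 17300 × 0.967 = 16729
Group 4: 21900 × 0.963 = 21090
Group 5: 14900 × 0.973 + 12500 × 0.36 = 14498 + 4500 = 18998
Population now: 0–19=13177, 20–39=4154, 40–59=16729, 60–79=21090, 80+=18998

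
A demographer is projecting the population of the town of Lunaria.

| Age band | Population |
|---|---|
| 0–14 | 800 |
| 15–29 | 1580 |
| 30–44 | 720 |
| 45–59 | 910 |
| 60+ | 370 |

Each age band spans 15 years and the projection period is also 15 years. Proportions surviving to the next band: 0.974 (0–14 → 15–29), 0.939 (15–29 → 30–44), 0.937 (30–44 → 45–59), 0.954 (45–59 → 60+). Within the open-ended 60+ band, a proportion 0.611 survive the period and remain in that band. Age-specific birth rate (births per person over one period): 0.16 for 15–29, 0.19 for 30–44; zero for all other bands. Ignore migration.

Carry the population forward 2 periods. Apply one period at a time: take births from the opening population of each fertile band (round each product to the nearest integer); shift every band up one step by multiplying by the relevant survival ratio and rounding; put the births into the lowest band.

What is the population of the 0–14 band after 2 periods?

407

(Bands numbered youngest = 1 to oldest = 5.)
— Period 1 —
Births: 1580 * 0.16 = 253  |  720 * 0.19 = 137 → total 390
Band 2: 800 * 0.974 = 779
Band 3: 1580 * 0.939 = 1484
Band 4: 720 * 0.937 = 675
Band 5: 910 * 0.954 + 370 * 0.611 = 868 + 226 = 1094
End of period: [390, 779, 1484, 675, 1094]
— Period 2 —
Births: 779 * 0.16 = 125  |  1484 * 0.19 = 282 → total 407
Band 2: 390 * 0.974 = 380
Band 3: 779 * 0.939 = 731
Band 4: 1484 * 0.937 = 1391
Band 5: 675 * 0.954 + 1094 * 0.611 = 644 + 668 = 1312
End of period: [407, 380, 731, 1391, 1312]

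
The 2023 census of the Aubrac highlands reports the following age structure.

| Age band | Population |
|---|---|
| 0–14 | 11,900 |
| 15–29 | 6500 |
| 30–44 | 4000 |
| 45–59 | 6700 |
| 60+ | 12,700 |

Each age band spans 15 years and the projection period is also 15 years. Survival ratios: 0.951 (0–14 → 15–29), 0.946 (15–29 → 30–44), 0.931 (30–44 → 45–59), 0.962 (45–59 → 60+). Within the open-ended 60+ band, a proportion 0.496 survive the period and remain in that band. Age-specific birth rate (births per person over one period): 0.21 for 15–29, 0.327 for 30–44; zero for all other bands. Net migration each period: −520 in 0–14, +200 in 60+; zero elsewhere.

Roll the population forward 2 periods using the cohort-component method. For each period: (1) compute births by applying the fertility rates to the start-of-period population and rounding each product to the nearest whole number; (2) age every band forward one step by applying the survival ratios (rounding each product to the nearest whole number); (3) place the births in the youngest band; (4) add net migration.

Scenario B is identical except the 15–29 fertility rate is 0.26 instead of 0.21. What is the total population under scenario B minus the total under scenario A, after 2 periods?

Let group 1 be 0–14 through group 5 = 60+.
Period 1.
Births: 6500 × 0.21 = 1365  |  4000 × 0.327 = 1308 → total 2673
Group 2: 11900 × 0.951 = 11317
Group 3: 6500 × 0.946 = 6149
Group 4: 4000 × 0.931 = 3724
Group 5: 6700 × 0.962 + 12700 × 0.496 = 6445 + 6299 = 12744
Net migration: Group 1 − 520 → 2153; Group 5 + 200 → 12944
→ [2153, 11317, 6149, 3724, 12944]
Period 2.
Births: 11317 × 0.21 = 2377  |  6149 × 0.327 = 2011 → total 4388
Group 2: 2153 × 0.951 = 2048
Group 3: 11317 × 0.946 = 10706
Group 4: 6149 × 0.931 = 5725
Group 5: 3724 × 0.962 + 12944 × 0.496 = 3582 + 6420 = 10002
Net migration: Group 1 − 520 → 3868; Group 5 + 200 → 10202
→ [3868, 2048, 10706, 5725, 10202]
Scenario A total after 2 periods: 32549
Scenario B projection —
Period 1.
Births: 6500 × 0.26 = 1690  |  4000 × 0.327 = 1308 → total 2998
Group 2: 11900 × 0.951 = 11317
Group 3: 6500 × 0.946 = 6149
Group 4: 4000 × 0.931 = 3724
Group 5: 6700 × 0.962 + 12700 × 0.496 = 6445 + 6299 = 12744
Net migration: Group 1 − 520 → 2478; Group 5 + 200 → 12944
→ [2478, 11317, 6149, 3724, 12944]
Period 2.
Births: 11317 × 0.26 = 2942  |  6149 × 0.327 = 2011 → total 4953
Group 2: 2478 × 0.951 = 2357
Group 3: 11317 × 0.946 = 10706
Group 4: 6149 × 0.931 = 5725
Group 5: 3724 × 0.962 + 12944 × 0.496 = 3582 + 6420 = 10002
Net migration: Group 1 − 520 → 4433; Group 5 + 200 → 10202
→ [4433, 2357, 10706, 5725, 10202]
Scenario B total after 2 periods: 33423
Difference B − A = 33423 − 32549 = 874

874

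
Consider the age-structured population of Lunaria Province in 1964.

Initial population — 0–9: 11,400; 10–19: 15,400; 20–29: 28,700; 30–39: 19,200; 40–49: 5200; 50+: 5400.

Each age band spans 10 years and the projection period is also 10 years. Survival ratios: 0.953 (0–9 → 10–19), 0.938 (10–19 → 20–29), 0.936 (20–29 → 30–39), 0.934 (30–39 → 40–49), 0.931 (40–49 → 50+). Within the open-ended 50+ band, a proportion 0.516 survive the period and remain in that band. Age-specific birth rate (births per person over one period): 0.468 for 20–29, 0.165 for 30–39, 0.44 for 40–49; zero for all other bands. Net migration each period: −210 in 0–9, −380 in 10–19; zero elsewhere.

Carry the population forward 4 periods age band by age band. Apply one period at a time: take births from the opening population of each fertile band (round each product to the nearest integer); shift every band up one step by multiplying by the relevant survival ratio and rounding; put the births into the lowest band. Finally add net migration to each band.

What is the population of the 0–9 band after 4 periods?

Period 1:
Births: 28700 × 0.468 = 13432  |  19200 × 0.165 = 3168  |  5200 × 0.44 = 2288 — total 18888
10–19: 11400 × 0.953 = 10864
20–29: 15400 × 0.938 = 14445
30–39: 28700 × 0.936 = 26863
40–49: 19200 × 0.934 = 17933
50+: 5200 × 0.931 + 5400 × 0.516 = 4841 + 2786 = 7627
Net migration: 0–9 − 210 → 18678; 10–19 − 380 → 10484
→ [18678, 10484, 14445, 26863, 17933, 7627]
Period 2:
Births: 14445 × 0.468 = 6760  |  26863 × 0.165 = 4432  |  17933 × 0.44 = 7891 — total 19083
10–19: 18678 × 0.953 = 17800
20–29: 10484 × 0.938 = 9834
30–39: 14445 × 0.936 = 13521
40–49: 26863 × 0.934 = 25090
50+: 17933 × 0.931 + 7627 × 0.516 = 16696 + 3936 = 20632
Net migration: 0–9 − 210 → 18873; 10–19 − 380 → 17420
→ [18873, 17420, 9834, 13521, 25090, 20632]
Period 3:
Births: 9834 × 0.468 = 4602  |  13521 × 0.165 = 2231  |  25090 × 0.44 = 11040 — total 17873
10–19: 18873 × 0.953 = 17986
20–29: 17420 × 0.938 = 16340
30–39: 9834 × 0.936 = 9205
40–49: 13521 × 0.934 = 12629
50+: 25090 × 0.931 + 20632 × 0.516 = 23359 + 10646 = 34005
Net migration: 0–9 − 210 → 17663; 10–19 − 380 → 17606
→ [17663, 17606, 16340, 9205, 12629, 34005]
Period 4:
Births: 16340 × 0.468 = 7647  |  9205 × 0.165 = 1519  |  12629 × 0.44 = 5557 — total 14723
10–19: 17663 × 0.953 = 16833
20–29: 17606 × 0.938 = 16514
30–39: 16340 × 0.936 = 15294
40–49: 9205 × 0.934 = 8597
50+: 12629 × 0.931 + 34005 × 0.516 = 11758 + 17547 = 29305
Net migration: 0–9 − 210 → 14513; 10–19 − 380 → 16453
→ [14513, 16453, 16514, 15294, 8597, 29305]

14513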